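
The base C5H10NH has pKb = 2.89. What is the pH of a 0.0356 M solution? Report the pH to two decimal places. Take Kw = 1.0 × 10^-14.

C5H10NH + H2O ⇌ C5H10NH2+ + OH-
Kb = 10^(−2.89) = 1.29 × 10^-3
Kb = x²/(0.0356 − x) = 1.29 × 10^-3
Here C₀/Kb ≈ 27.6, so the small-x approximation fails. Use the quadratic:
x = [−0.00129 + √(0.00129² + 0.000184)]/2 = 6.16 × 10^-3 M
pOH = −log(6.16 × 10^-3) = 2.21; pH = 14.00 − 2.21 = 11.79

pH = 11.79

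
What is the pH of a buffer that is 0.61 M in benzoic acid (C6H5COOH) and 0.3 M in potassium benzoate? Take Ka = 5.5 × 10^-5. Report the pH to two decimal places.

pKa = −log(5.5 × 10^-5) = 4.260
Henderson–Hasselbalch: pH = pKa + log([C6H5COO-]/[C6H5COOH]) = 4.260 + log(0.3/0.61)
pH = 4.260 + (-0.308) = 3.95

pH = 3.95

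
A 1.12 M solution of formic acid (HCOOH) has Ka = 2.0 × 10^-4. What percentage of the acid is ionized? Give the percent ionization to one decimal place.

1.3%

HCOOH ⇌ HCOO- + H+; let x = [H+] at equilibrium.
x ≈ √(Ka·C₀) = √(2.0 × 10^-4 × 1.12) = 1.50 × 10^-2 M
Fraction ionized = 1.50 × 10^-2 / 1.12 = 0.0134 → 1.3%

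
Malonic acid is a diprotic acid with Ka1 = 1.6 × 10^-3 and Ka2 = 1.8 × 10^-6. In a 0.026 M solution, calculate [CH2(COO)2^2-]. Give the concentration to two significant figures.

First ionization gives [H+] ≈ [CH2(COOH)COO-] = 5.70 × 10^-3 M.
Second step: Ka2 = [H+][CH2(COO)2^2-]/[CH2(COOH)COO-] ≈ [CH2(COO)2^2-] (since [H+] ≈ [CH2(COOH)COO-]).
So [CH2(COO)2^2-] ≈ Ka2.

1.8 × 10^-6 M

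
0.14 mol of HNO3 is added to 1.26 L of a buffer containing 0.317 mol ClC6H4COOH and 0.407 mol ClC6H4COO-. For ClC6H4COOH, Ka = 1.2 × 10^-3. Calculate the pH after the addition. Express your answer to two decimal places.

Added H+ converts ClC6H4COO- to ClC6H4COOH: ClC6H4COOH → 0.457 mol, ClC6H4COO- → 0.267 mol.
pKa = −log(1.2 × 10^-3) = 2.921
pH = pKa + log(n_ClC6H4COO-/n_ClC6H4COOH) = 2.921 + log(0.267/0.457) = 2.921 + (-0.233)

pH = 2.69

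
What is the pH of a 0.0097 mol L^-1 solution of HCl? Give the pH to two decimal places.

pH = 2.01

HCl is a strong acid and dissociates completely, so [H+] = 0.0097 M.
pH = -log(0.0097) = 2.01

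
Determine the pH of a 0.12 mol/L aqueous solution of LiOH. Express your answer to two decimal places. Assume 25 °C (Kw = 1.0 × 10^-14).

pH = 13.08

LiOH is a strong base; [OH-] = 0.12 M.
pOH = -log(0.12) = 0.92
pH = 14.00 - 0.92 = 13.08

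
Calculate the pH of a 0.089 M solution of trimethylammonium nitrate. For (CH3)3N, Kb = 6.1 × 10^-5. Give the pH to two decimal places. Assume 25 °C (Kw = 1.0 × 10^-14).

pH = 5.42

(CH3)3NH+ is the conjugate acid of the weak base (CH3)3N.
Ka = Kw/Kb = 1.0×10^-14 / 6.1 × 10^-5 = 1.64 × 10^-10
Ka = x²/(0.089 − x) = 1.64 × 10^-10
Since Ka ≪ C₀, x ≈ √(Ka·C₀) = 3.82 × 10^-6 M.
pH = −log[H+] = −log(3.82 × 10^-6) = 5.42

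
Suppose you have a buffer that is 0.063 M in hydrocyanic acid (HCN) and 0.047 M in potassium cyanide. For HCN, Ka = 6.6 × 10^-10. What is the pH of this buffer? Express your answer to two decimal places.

pKa = −log(6.6 × 10^-10) = 9.180
Using pH = pKa + log([base]/[acid]) with [base]/[acid] = 0.047/0.063:
pH = 9.180 + (-0.127) = 9.05

pH = 9.05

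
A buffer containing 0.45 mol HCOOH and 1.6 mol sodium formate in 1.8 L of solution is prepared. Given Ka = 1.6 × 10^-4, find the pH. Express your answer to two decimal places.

pH = 4.35

pKa = −log(1.6 × 10^-4) = 3.796
pH = pKa + log([A⁻]/[HA]) = 3.796 + log(1.6/0.45)
pH = 3.796 + (+0.551) = 4.35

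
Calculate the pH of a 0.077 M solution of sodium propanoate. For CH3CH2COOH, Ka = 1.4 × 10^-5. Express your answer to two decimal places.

CH3CH2COO- is the conjugate base of the weak acid CH3CH2COOH.
Kb = Kw/Ka = 1.0×10^-14 / 1.4 × 10^-5 = 7.14 × 10^-10
From the ICE table, Kb = x²/(0.077 − x) = 7.14 × 10^-10.
Assume x ≪ 0.077: x ≈ √(7.14 × 10^-10 × 0.077) = 7.41 × 10^-6 M
(x/C₀ = 0.0096% < 5%, so the approximation holds.)
pOH = 5.13, so pH = 14.00 − pOH = 8.87

pH = 8.87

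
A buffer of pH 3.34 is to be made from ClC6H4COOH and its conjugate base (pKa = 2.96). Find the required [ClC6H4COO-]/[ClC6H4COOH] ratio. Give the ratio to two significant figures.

pH = pKa + log(r) ⇒ log(r) = 3.34 − 2.96 = +0.38
r = [ClC6H4COO-]/[ClC6H4COOH] = 10^(+0.38) = 2.4

ratio = 2.4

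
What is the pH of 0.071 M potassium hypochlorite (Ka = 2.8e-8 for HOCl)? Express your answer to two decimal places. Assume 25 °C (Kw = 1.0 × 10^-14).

pH = 10.20

OCl- is the conjugate base of the weak acid HOCl.
Kb = Kw/Ka = 1.0×10^-14 / 2.8 × 10^-8 = 3.57 × 10^-7
From the ICE table, Kb = [OH-]²/(0.071 − [OH-]) = 3.57 × 10^-7.
Assume [OH-] ≪ 0.071: [OH-] ≈ √(3.57 × 10^-7 × 0.071) = 1.59 × 10^-4 M
pOH = −log(1.59 × 10^-4) = 3.80; pH = 14.00 − 3.80 = 10.20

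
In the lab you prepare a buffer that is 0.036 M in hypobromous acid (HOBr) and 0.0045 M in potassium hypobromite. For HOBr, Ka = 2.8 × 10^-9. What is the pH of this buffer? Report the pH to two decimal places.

pH = 7.65

pKa = −log(2.8 × 10^-9) = 8.553
Henderson–Hasselbalch: pH = pKa + log([OBr-]/[HOBr]) = 8.553 + log(0.0045/0.036)
pH = 8.553 + (-0.903) = 7.65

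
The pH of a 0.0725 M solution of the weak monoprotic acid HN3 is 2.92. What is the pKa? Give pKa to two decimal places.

pKa = 4.69

[H+] = 10^(-2.92) = 1.20 × 10^-3 M
At equilibrium [HA] = 0.0725 − 1.20 × 10^-3 = 7.13 × 10^-2 M
Ka = [H+][A-]/[HA] = (1.20 × 10^-3)² / 7.13 × 10^-2 = 2.02 × 10^-5
pKa = -log(2.02 × 10^-5) = 4.69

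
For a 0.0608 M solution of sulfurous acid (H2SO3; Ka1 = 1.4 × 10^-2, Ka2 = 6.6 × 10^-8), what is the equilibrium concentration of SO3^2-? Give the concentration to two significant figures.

6.6 × 10^-8 M

First ionization gives [H+] ≈ [HSO3-] = 2.30 × 10^-2 M.
Second step: Ka2 = [H+][SO3^2-]/[HSO3-] ≈ [SO3^2-] (since [H+] ≈ [HSO3-]).
So [SO3^2-] ≈ Ka2.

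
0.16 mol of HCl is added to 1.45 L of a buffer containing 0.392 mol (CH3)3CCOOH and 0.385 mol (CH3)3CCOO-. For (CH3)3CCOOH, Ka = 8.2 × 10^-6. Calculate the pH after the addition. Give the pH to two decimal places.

Added H+ converts (CH3)3CCOO- to (CH3)3CCOOH: (CH3)3CCOOH → 0.552 mol, (CH3)3CCOO- → 0.225 mol.
pKa = −log(8.2 × 10^-6) = 5.086
pH = pKa + log(n_(CH3)3CCOO-/n_(CH3)3CCOOH) = 5.086 + log(0.225/0.552) = 5.086 + (-0.390)

pH = 4.70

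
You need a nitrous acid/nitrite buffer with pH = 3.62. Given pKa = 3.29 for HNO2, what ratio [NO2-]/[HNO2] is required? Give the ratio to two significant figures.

ratio = 2.1

pH = pKa + log(r) ⇒ log(r) = 3.62 − 3.29 = +0.33
r = [NO2-]/[HNO2] = 10^(+0.33) = 2.14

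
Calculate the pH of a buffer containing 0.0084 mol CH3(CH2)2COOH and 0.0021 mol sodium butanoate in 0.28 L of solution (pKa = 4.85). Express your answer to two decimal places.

pH = 4.25

Henderson–Hasselbalch: pH = pKa + log([CH3(CH2)2COO-]/[CH3(CH2)2COOH]) = 4.85 + log(0.0021/0.0084)
pH = 4.85 + (-0.602) = 4.25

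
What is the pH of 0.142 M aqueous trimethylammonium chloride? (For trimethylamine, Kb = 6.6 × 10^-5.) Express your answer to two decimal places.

pH = 5.33

(CH3)3NH+ is the conjugate acid of the weak base (CH3)3N.
Ka = Kw/Kb = 1.0×10^-14 / 6.6 × 10^-5 = 1.52 × 10^-10
Let x = [H+] at equilibrium. Ka = x²/(0.142 − x).
Neglecting x in the denominator: x = √(1.52 × 10^-10 × 0.142) = 4.65 × 10^-6 M
Check: 0.0033% ionized — well under 5%, approximation valid.
pH = −log(4.65 × 10^-6) = 5.33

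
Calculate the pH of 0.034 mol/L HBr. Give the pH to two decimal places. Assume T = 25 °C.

HBr is a strong acid and dissociates completely, so [H+] = 0.034 M.
pH = -log(0.034) = 1.47

pH = 1.47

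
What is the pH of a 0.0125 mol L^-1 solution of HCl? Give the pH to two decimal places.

pH = 1.90

HCl is a strong acid and dissociates completely, so [H+] = 0.0125 M.
pH = -log(0.0125) = 1.90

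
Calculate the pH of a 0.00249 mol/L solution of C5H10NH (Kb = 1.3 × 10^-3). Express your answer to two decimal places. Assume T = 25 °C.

C5H10NH + H2O ⇌ C5H10NH2+ + OH-
From the ICE table, Kb = x²/(0.00249 − x) = 1.3 × 10^-3.
x is not negligible relative to C₀; solve x² + 0.0013·x − 3.24e-06 = 0.
x = (−Kb + √(Kb² + 4·Kb·C₀))/2 = 1.26 × 10^-3 M
pOH = −log(1.26 × 10^-3) = 2.90; pH = 14.00 − 2.90 = 11.10

pH = 11.10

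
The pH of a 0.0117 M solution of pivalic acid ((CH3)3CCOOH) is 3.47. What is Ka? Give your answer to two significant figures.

Ka = 1.0 × 10^-5

[H+] = 10^(-3.47) = 3.39 × 10^-4 M
At equilibrium [HA] = 0.0117 − 3.39 × 10^-4 = 1.14 × 10^-2 M
Ka = [H+][A-]/[HA] = (3.39 × 10^-4)² / 1.14 × 10^-2 = 1.0 × 10^-5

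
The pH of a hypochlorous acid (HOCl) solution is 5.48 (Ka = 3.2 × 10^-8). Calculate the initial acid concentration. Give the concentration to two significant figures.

[H+] = 10^(-5.48) = 3.31 × 10^-6 M = x
Ka = x²/(C₀ − x) ⇒ C₀ = x + x²/Ka
C₀ = 3.31 × 10^-6 + (3.31 × 10^-6)²/(3.2 × 10^-8) = 3.46 × 10^-4 M

C₀ = 3.5 × 10^-4 M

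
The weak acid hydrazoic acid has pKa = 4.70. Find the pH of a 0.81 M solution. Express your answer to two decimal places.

pH = 2.40

HN3 ⇌ N3- + H+
Ka = 10^(−4.70) = 2.00 × 10^-5
From the ICE table, Ka = x²/(0.81 − x) = 2.00 × 10^-5.
Neglecting x in the denominator: x = √(2.00 × 10^-5 × 0.81) = 4.02 × 10^-3 M
(x/C₀ = 0.5% < 5%, so the approximation holds.)
pH = −log[H+] = −log(4.02 × 10^-3) = 2.40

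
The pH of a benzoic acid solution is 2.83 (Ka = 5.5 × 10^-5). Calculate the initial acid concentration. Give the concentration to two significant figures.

[H+] = 10^(-2.83) = 1.48 × 10^-3 M = x
Ka = x²/(C₀ − x) ⇒ C₀ = x + x²/Ka
C₀ = 1.48 × 10^-3 + (1.48 × 10^-3)²/(5.5 × 10^-5) = 4.13 × 10^-2 M

C₀ = 4.1 × 10^-2 M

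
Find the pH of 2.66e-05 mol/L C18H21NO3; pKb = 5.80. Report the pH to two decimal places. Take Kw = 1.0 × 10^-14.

pH = 8.76

C18H21NO3 + H2O ⇌ C18H22NO3+ + OH-
Kb = 10^(−5.80) = 1.58 × 10^-6
Kb = x²/(2.66e-05 − x) = 1.58 × 10^-6
x is not negligible relative to C₀; solve x² + 1.58e-06·x − 4.2e-11 = 0.
x = [−1.58e-06 + √(1.58e-06² + 1.68e-10)]/2 = 5.74 × 10^-6 M
pOH = 5.24, so pH = 14.00 − pOH = 8.76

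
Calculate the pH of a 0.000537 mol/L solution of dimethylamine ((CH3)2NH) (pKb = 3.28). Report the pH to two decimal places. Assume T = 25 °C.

(CH3)2NH + H2O ⇌ (CH3)2NH2+ + OH-
Kb = 10^(−3.28) = 5.25 × 10^-4
Kb = x²/(0.000537 − x) = 5.25 × 10^-4
The 5% rule fails; solving x² + Kb·x − Kb·C₀ = 0 exactly:
x = (−Kb + √(Kb² + 4·Kb·C₀))/2 = 3.30 × 10^-4 M
pOH = −log(3.30 × 10^-4) = 3.48; pH = 14.00 − 3.48 = 10.52

pH = 10.52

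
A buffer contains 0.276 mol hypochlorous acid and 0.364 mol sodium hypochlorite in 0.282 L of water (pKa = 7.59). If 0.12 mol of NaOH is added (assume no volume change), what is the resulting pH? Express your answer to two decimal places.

OH- converts HOCl to OCl-: HOCl → 0.156 mol, OCl- → 0.484 mol.
pH = pKa + log([A⁻]/[HA]) = 7.59 + log(0.484/0.156) = 7.59 +0.492

pH = 8.08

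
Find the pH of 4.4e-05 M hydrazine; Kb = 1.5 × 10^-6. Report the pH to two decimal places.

N2H4 + H2O ⇌ N2H5+ + OH-
From the ICE table, Kb = [OH-]²/(4.4e-05 − [OH-]) = 1.5 × 10^-6.
Here C₀/Kb ≈ 29.3, so the small-[OH-] approximation fails. Use the quadratic:
[OH-] = [−1.5e-06 + √(1.5e-06² + 2.64e-10)]/2 = 7.41 × 10^-6 M
pOH = 5.13, so pH = 14.00 − pOH = 8.87

pH = 8.87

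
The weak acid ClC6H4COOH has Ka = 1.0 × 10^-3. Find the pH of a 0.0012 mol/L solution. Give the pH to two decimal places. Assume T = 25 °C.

pH = 3.15

ClC6H4COOH ⇌ ClC6H4COO- + H+
Let x = [H+] at equilibrium. Ka = x²/(0.0012 − x).
The 5% rule fails; solving x² + Ka·x − Ka·C₀ = 0 exactly:
x = [−0.001 + √(0.001² + 4.8e-06)]/2 = 7.04 × 10^-4 M
pH = −log(7.04 × 10^-4) = 3.15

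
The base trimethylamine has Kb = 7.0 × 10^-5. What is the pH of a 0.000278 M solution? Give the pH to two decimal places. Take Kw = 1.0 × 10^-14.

(CH3)3N + H2O ⇌ (CH3)3NH+ + OH-
From the ICE table, Kb = [OH-]²/(0.000278 − [OH-]) = 7.0 × 10^-5.
The 5% rule fails; solving [OH-]² + Kb·[OH-] − Kb·C₀ = 0 exactly:
[OH-] = (−Kb + √(Kb² + 4·Kb·C₀))/2 = 1.09 × 10^-4 M
pOH = −log(1.09 × 10^-4) = 3.96; pH = 14.00 − 3.96 = 10.04

pH = 10.04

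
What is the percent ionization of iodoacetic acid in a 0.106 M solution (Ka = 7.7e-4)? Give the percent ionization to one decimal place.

ICH2COOH ⇌ ICH2COO- + H+; let x = [H+] at equilibrium.
Ka = x²/(C₀ − x); solving the quadratic gives x = 8.66 × 10^-3 M.
% ionization = x/C₀ × 100% = 8.66 × 10^-3/0.106 × 100% = 8.2%

8.2%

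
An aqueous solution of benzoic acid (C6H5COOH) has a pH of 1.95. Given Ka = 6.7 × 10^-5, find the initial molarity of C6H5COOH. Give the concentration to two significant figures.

[H+] = 10^(-1.95) = 1.12 × 10^-2 M = x
Ka = x²/(C₀ − x) ⇒ C₀ = x + x²/Ka
C₀ = 1.12 × 10^-2 + (1.12 × 10^-2)²/(6.7 × 10^-5) = 1.88 M

C₀ = 1.9 M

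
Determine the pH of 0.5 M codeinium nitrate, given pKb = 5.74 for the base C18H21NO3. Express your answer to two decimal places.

pH = 4.28

C18H22NO3+ is the conjugate acid of the weak base C18H21NO3.
Kb = 10^(−5.74) = 1.82 × 10^-6
Ka = Kw/Kb = 1.0×10^-14 / 1.82 × 10^-6 = 5.49 × 10^-9
Ka = [H+]²/(0.5 − [H+]) = 5.49 × 10^-9
Assume [H+] ≪ 0.5: [H+] ≈ √(5.49 × 10^-9 × 0.5) = 5.24 × 10^-5 M
([H+]/C₀ = 0.01% < 5%, so the approximation holds.)
pH = −log(5.24 × 10^-5) = 4.28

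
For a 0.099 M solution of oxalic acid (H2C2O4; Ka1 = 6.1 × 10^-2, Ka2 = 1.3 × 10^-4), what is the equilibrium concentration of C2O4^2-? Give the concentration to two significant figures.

First ionization gives [H+] ≈ [HC2O4-] = 5.30 × 10^-2 M.
Second step: Ka2 = [H+][C2O4^2-]/[HC2O4-] ≈ [C2O4^2-] (since [H+] ≈ [HC2O4-]).
So [C2O4^2-] ≈ Ka2.

1.3 × 10^-4 M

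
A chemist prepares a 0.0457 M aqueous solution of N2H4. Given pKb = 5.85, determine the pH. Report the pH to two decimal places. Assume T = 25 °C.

N2H4 + H2O ⇌ N2H5+ + OH-
Kb = 10^(−5.85) = 1.41 × 10^-6
Kb = [OH-]²/(0.0457 − [OH-]) = 1.41 × 10^-6
Neglecting [OH-] in the denominator: [OH-] = √(1.41 × 10^-6 × 0.0457) = 2.54 × 10^-4 M
pOH = −log(2.54 × 10^-4) = 3.60; pH = 14.00 − 3.60 = 10.40

pH = 10.40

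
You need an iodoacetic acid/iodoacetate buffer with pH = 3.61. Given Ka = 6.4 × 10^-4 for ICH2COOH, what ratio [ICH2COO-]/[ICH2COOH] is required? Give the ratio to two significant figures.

ratio = 2.6

pKa = -log(6.4 × 10^-4) = 3.194
pH = pKa + log(r) ⇒ log(r) = 3.61 − 3.194 = +0.416
r = [ICH2COO-]/[ICH2COOH] = 10^(+0.416) = 2.61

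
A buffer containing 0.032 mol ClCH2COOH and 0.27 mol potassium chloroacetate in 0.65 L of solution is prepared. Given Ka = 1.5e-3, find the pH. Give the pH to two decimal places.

pKa = −log(1.5 × 10^-3) = 2.824
pH = pKa + log([A⁻]/[HA]) = 2.824 + log(0.27/0.032)
pH = 2.824 + (+0.926) = 3.75

pH = 3.75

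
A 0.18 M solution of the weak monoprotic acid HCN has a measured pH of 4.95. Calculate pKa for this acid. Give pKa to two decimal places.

[H+] = 10^(-4.95) = 1.12 × 10^-5 M
At equilibrium [HA] = 0.18 − 1.12 × 10^-5 = 1.80 × 10^-1 M
Ka = [H+][A-]/[HA] = (1.12 × 10^-5)² / 1.80 × 10^-1 = 6.97 × 10^-10
pKa = -log(6.97 × 10^-10) = 9.16

pKa = 9.16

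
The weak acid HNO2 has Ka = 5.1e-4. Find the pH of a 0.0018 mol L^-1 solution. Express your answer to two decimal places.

pH = 3.13

HNO2 ⇌ NO2- + H+
Ka = [H+]²/(0.0018 − [H+]) = 5.1 × 10^-4
The 5% rule fails; solving [H+]² + Ka·[H+] − Ka·C₀ = 0 exactly:
[H+] = [−0.00051 + √(0.00051² + 3.67e-06)]/2 = 7.36 × 10^-4 M
pH = −log[H+] = −log(7.36 × 10^-4) = 3.13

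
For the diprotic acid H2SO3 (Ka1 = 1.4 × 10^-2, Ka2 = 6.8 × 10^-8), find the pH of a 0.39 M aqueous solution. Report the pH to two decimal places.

pH = 1.17

Ka1 ≫ Ka2, so treat the first dissociation as the only significant source of H+.
Ka1 = x²/(0.39 − x) = 1.4 × 10^-2
Solving the quadratic: x = (−Ka1 + √(Ka1² + 4·Ka1·C₀))/2 = 6.72 × 10^-2 M
pH = −log(6.72 × 10^-2) = 1.17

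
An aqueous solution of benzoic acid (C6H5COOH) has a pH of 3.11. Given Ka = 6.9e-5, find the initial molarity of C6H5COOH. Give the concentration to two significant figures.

C₀ = 9.5 × 10^-3 M

[H+] = 10^(-3.11) = 7.76 × 10^-4 M = x
Ka = x²/(C₀ − x) ⇒ C₀ = x + x²/Ka
C₀ = 7.76 × 10^-4 + (7.76 × 10^-4)²/(6.9 × 10^-5) = 9.50 × 10^-3 M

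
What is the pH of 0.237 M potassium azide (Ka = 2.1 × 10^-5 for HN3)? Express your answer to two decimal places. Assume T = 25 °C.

pH = 9.03

N3- is the conjugate base of the weak acid HN3.
Kb = Kw/Ka = 1.0×10^-14 / 2.1 × 10^-5 = 4.76 × 10^-10
Kb = [OH-]²/(0.237 − [OH-]) = 4.76 × 10^-10
Since Kb ≪ C₀, [OH-] ≈ √(Kb·C₀) = 1.06 × 10^-5 M.
pOH = −log(1.06 × 10^-5) = 4.97; pH = 14.00 − 4.97 = 9.03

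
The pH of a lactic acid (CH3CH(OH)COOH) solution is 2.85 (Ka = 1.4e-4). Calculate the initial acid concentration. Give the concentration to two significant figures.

[H+] = 10^(-2.85) = 1.41 × 10^-3 M = x
Ka = x²/(C₀ − x) ⇒ C₀ = x + x²/Ka
C₀ = 1.41 × 10^-3 + (1.41 × 10^-3)²/(1.4 × 10^-4) = 1.56 × 10^-2 M

C₀ = 1.6 × 10^-2 M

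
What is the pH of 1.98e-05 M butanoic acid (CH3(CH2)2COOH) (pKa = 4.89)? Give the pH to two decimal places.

CH3(CH2)2COOH ⇌ CH3(CH2)2COO- + H+
Ka = 10^(−4.89) = 1.29 × 10^-5
From the ICE table, Ka = [H+]²/(1.98e-05 − [H+]) = 1.29 × 10^-5.
The 5% rule fails; solving [H+]² + Ka·[H+] − Ka·C₀ = 0 exactly:
[H+] = (−Ka + √(Ka² + 4·Ka·C₀))/2 = 1.08 × 10^-5 M
pH = −log(1.08 × 10^-5) = 4.97

pH = 4.97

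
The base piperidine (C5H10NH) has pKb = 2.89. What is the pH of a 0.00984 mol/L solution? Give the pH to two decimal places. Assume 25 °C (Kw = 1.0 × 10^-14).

C5H10NH + H2O ⇌ C5H10NH2+ + OH-
Kb = 10^(−2.89) = 1.29 × 10^-3
From the ICE table, Kb = [OH-]²/(0.00984 − [OH-]) = 1.29 × 10^-3.
[OH-] is not negligible relative to C₀; solve [OH-]² + 0.00129·[OH-] − 1.27e-05 = 0.
[OH-] = [−0.00129 + √(0.00129² + 5.08e-05)]/2 = 2.98 × 10^-3 M
pOH = −log(2.98 × 10^-3) = 2.53; pH = 14.00 − 2.53 = 11.47

pH = 11.47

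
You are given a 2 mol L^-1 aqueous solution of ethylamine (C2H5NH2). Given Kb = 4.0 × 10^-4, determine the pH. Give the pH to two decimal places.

C2H5NH2 + H2O ⇌ C2H5NH3+ + OH-
From the ICE table, Kb = [OH-]²/(2 − [OH-]) = 4.0 × 10^-4.
Assume [OH-] ≪ 2: [OH-] ≈ √(4.0 × 10^-4 × 2) = 2.83 × 10^-2 M
Check: 1.4% ionized — well under 5%, approximation valid.
pOH = −log(2.83 × 10^-2) = 1.55; pH = 14.00 − 1.55 = 12.45

pH = 12.45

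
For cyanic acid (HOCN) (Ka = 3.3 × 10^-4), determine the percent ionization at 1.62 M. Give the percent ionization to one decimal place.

HOCN ⇌ OCN- + H+; let x = [H+] at equilibrium.
x ≈ √(Ka·C₀) = √(3.3 × 10^-4 × 1.62) = 2.31 × 10^-2 M
% ionization = x/C₀ × 100% = 2.31 × 10^-2/1.62 × 100% = 1.4%

1.4%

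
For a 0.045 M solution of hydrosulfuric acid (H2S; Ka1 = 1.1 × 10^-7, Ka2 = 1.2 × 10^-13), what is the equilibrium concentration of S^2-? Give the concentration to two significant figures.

1.2 × 10^-13 M

First ionization gives [H+] ≈ [HS-] = 7.04 × 10^-5 M.
Second step: Ka2 = [H+][S^2-]/[HS-] ≈ [S^2-] (since [H+] ≈ [HS-]).
So [S^2-] ≈ Ka2.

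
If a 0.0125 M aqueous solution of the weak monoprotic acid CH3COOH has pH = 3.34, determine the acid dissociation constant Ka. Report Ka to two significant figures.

[H+] = 10^(-3.34) = 4.57 × 10^-4 M
At equilibrium [HA] = 0.0125 − 4.57 × 10^-4 = 1.20 × 10^-2 M
Ka = [H+][A-]/[HA] = (4.57 × 10^-4)² / 1.20 × 10^-2 = 1.7 × 10^-5

Ka = 1.7 × 10^-5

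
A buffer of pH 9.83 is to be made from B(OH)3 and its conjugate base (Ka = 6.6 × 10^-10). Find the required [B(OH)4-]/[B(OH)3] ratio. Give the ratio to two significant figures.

pKa = -log(6.6 × 10^-10) = 9.180
pH = pKa + log(r) ⇒ log(r) = 9.83 − 9.180 = +0.650
r = [B(OH)4-]/[B(OH)3] = 10^(+0.650) = 4.47

ratio = 4.5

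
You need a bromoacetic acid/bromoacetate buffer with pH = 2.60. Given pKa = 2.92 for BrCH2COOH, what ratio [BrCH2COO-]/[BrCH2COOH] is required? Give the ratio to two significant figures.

pH = pKa + log(r) ⇒ log(r) = 2.60 − 2.92 = -0.32
r = [BrCH2COO-]/[BrCH2COOH] = 10^(-0.32) = 0.479

ratio = 0.48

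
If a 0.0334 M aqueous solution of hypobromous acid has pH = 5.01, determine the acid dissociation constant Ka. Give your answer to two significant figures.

[H+] = 10^(-5.01) = 9.77 × 10^-6 M
At equilibrium [HA] = 0.0334 − 9.77 × 10^-6 = 3.34 × 10^-2 M
Ka = [H+][A-]/[HA] = (9.77 × 10^-6)² / 3.34 × 10^-2 = 2.9 × 10^-9

Ka = 2.9 × 10^-9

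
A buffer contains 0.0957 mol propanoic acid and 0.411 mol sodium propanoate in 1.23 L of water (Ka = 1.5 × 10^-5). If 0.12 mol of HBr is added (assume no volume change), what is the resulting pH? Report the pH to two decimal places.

Added H+ converts CH3CH2COO- to CH3CH2COOH: CH3CH2COOH → 0.216 mol, CH3CH2COO- → 0.291 mol.
pKa = −log(1.5 × 10^-5) = 4.824
Henderson–Hasselbalch with mole ratio 0.291/0.216: pH = 4.824 + (+0.129)

pH = 4.95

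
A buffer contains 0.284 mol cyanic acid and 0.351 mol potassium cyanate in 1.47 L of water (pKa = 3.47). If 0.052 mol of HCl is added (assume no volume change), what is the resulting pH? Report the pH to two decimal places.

Added H+ converts OCN- to HOCN: HOCN → 0.336 mol, OCN- → 0.299 mol.
Henderson–Hasselbalch with mole ratio 0.299/0.336: pH = 3.47 + (-0.051)

pH = 3.42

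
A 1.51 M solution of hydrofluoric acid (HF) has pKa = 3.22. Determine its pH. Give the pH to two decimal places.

HF ⇌ F- + H+
Ka = 10^(−3.22) = 6.03 × 10^-4
From the ICE table, Ka = [H+]²/(1.51 − [H+]) = 6.03 × 10^-4.
Assume [H+] ≪ 1.51: [H+] ≈ √(6.03 × 10^-4 × 1.51) = 3.02 × 10^-2 M
pH = −log(3.02 × 10^-2) = 1.52

pH = 1.52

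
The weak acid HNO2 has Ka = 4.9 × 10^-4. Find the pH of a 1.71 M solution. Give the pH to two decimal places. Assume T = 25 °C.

HNO2 ⇌ NO2- + H+
Ka = [H+]²/(1.71 − [H+]) = 4.9 × 10^-4
Neglecting [H+] in the denominator: [H+] = √(4.9 × 10^-4 × 1.71) = 2.89 × 10^-2 M
Check: 1.7% ionized — well under 5%, approximation valid.
pH = −log[H+] = −log(2.89 × 10^-2) = 1.54

pH = 1.54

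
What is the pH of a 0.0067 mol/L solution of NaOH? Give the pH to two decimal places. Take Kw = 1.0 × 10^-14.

pH = 11.83

NaOH is a strong base; [OH-] = 0.0067 M.
pOH = -log(0.0067) = 2.17
pH = 14.00 - 2.17 = 11.83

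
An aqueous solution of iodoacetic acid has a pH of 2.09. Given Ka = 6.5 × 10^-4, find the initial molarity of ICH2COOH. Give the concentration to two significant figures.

C₀ = 1.1 × 10^-1 M

[H+] = 10^(-2.09) = 8.13 × 10^-3 M = x
Ka = x²/(C₀ − x) ⇒ C₀ = x + x²/Ka
C₀ = 8.13 × 10^-3 + (8.13 × 10^-3)²/(6.5 × 10^-4) = 1.10 × 10^-1 M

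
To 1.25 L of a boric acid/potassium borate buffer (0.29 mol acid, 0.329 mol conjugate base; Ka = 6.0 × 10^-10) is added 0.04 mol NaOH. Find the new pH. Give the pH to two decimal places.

OH- converts B(OH)3 to B(OH)4-: B(OH)3 → 0.25 mol, B(OH)4- → 0.369 mol.
pKa = −log(6.0 × 10^-10) = 9.222
pH = pKa + log([A⁻]/[HA]) = 9.222 + log(0.369/0.25) = 9.222 +0.169

pH = 9.39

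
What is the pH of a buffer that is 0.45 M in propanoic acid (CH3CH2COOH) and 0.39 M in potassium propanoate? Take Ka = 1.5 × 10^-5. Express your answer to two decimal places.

pKa = −log(1.5 × 10^-5) = 4.824
pH = pKa + log([A⁻]/[HA]) = 4.824 + log(0.39/0.45)
pH = 4.824 + (-0.062) = 4.76

pH = 4.76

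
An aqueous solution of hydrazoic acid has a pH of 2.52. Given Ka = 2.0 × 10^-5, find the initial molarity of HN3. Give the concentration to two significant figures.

C₀ = 4.6 × 10^-1 M

[H+] = 10^(-2.52) = 3.02 × 10^-3 M = x
Ka = x²/(C₀ − x) ⇒ C₀ = x + x²/Ka
C₀ = 3.02 × 10^-3 + (3.02 × 10^-3)²/(2.0 × 10^-5) = 4.59 × 10^-1 M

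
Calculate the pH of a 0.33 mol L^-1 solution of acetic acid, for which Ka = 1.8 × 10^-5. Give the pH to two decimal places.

pH = 2.61

CH3COOH ⇌ CH3COO- + H+
From the ICE table, Ka = [H+]²/(0.33 − [H+]) = 1.8 × 10^-5.
Neglecting [H+] in the denominator: [H+] = √(1.8 × 10^-5 × 0.33) = 2.44 × 10^-3 M
([H+]/C₀ = 0.74% < 5%, so the approximation holds.)
pH = −log(2.44 × 10^-3) = 2.61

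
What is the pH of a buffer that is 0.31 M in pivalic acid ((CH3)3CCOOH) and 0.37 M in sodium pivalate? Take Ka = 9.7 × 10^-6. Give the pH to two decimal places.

pKa = −log(9.7 × 10^-6) = 5.013
Henderson–Hasselbalch: pH = pKa + log([(CH3)3CCOO-]/[(CH3)3CCOOH]) = 5.013 + log(0.37/0.31)
pH = 5.013 + (+0.077) = 5.09

pH = 5.09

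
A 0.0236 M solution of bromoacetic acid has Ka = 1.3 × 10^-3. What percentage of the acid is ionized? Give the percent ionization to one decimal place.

20.9%

BrCH2COOH ⇌ BrCH2COO- + H+; let x = [H+] at equilibrium.
Solve x² + 0.0013x − 3.07e-05 = 0 → x = 4.93 × 10^-3 M
Fraction ionized = 4.93 × 10^-3 / 0.0236 = 0.2089 → 20.9%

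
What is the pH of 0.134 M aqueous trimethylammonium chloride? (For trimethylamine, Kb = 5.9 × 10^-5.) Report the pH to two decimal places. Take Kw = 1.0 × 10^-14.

(CH3)3NH+ is the conjugate acid of the weak base (CH3)3N.
Ka = Kw/Kb = 1.0×10^-14 / 5.9 × 10^-5 = 1.69 × 10^-10
Let x = [H+] at equilibrium. Ka = x²/(0.134 − x).
Since Ka ≪ C₀, x ≈ √(Ka·C₀) = 4.76 × 10^-6 M.
pH = −log(4.76 × 10^-6) = 5.32

pH = 5.32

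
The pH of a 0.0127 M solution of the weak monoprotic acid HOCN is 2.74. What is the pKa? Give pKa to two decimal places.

pKa = 3.52

[H+] = 10^(-2.74) = 1.82 × 10^-3 M
At equilibrium [HA] = 0.0127 − 1.82 × 10^-3 = 1.09 × 10^-2 M
Ka = [H+][A-]/[HA] = (1.82 × 10^-3)² / 1.09 × 10^-2 = 3.04 × 10^-4
pKa = -log(3.04 × 10^-4) = 3.52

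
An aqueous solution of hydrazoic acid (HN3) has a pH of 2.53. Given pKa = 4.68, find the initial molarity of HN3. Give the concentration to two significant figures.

C₀ = 4.2 × 10^-1 M

[H+] = 10^(-2.53) = 2.95 × 10^-3 M = x
Ka = 10^(−4.68) = 2.09 × 10^-5
Ka = x²/(C₀ − x) ⇒ C₀ = x + x²/Ka
C₀ = 2.95 × 10^-3 + (2.95 × 10^-3)²/(2.09 × 10^-5) = 4.19 × 10^-1 M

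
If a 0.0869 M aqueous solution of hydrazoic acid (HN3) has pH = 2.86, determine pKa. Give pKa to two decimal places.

[H+] = 10^(-2.86) = 1.38 × 10^-3 M
At equilibrium [HA] = 0.0869 − 1.38 × 10^-3 = 8.55 × 10^-2 M
Ka = [H+][A-]/[HA] = (1.38 × 10^-3)² / 8.55 × 10^-2 = 2.23 × 10^-5
pKa = -log(2.23 × 10^-5) = 4.65

pKa = 4.65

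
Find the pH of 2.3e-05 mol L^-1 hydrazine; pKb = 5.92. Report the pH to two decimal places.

pH = 8.67

N2H4 + H2O ⇌ N2H5+ + OH-
Kb = 10^(−5.92) = 1.20 × 10^-6
Let x = [OH-] at equilibrium. Kb = x²/(2.3e-05 − x).
The 5% rule fails; solving x² + Kb·x − Kb·C₀ = 0 exactly:
x = (−Kb + √(Kb² + 4·Kb·C₀))/2 = 4.69 × 10^-6 M
pOH = 5.33, so pH = 14.00 − pOH = 8.67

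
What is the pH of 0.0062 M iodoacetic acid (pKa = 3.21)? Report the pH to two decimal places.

pH = 2.78

ICH2COOH ⇌ ICH2COO- + H+
Ka = 10^(−3.21) = 6.17 × 10^-4
From the ICE table, Ka = x²/(0.0062 − x) = 6.17 × 10^-4.
x is not negligible relative to C₀; solve x² + 0.000617·x − 3.83e-06 = 0.
x = [−0.000617 + √(0.000617² + 1.53e-05)]/2 = 1.67 × 10^-3 M
pH = −log[H+] = −log(1.67 × 10^-3) = 2.78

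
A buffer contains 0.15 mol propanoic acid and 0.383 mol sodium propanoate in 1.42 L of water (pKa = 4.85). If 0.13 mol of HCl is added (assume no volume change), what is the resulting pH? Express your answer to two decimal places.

Added H+ converts CH3CH2COO- to CH3CH2COOH: CH3CH2COOH → 0.28 mol, CH3CH2COO- → 0.253 mol.
pH = pKa + log([A⁻]/[HA]) = 4.85 + log(0.253/0.28) = 4.85 -0.044

pH = 4.81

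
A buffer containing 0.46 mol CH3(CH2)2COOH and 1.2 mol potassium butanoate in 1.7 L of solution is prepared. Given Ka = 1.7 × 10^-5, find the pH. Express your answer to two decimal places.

pKa = −log(1.7 × 10^-5) = 4.770
Using pH = pKa + log([base]/[acid]) with [base]/[acid] = 1.2/0.46:
pH = 4.770 + (+0.416) = 5.19

pH = 5.19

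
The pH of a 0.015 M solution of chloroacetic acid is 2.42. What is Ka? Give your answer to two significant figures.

[H+] = 10^(-2.42) = 3.80 × 10^-3 M
At equilibrium [HA] = 0.015 − 3.80 × 10^-3 = 1.12 × 10^-2 M
Ka = [H+][A-]/[HA] = (3.80 × 10^-3)² / 1.12 × 10^-2 = 1.3 × 10^-3

Ka = 1.3 × 10^-3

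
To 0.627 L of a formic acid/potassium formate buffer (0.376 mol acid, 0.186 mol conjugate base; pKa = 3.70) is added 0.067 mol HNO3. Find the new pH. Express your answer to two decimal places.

After neutralization: n(HCOOH) = 0.443 mol, n(HCOO-) = 0.119 mol.
pH = pKa + log([A⁻]/[HA]) = 3.70 + log(0.119/0.443) = 3.70 -0.571

pH = 3.13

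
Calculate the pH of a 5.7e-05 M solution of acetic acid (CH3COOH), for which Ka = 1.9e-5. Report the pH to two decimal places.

pH = 4.61

CH3COOH ⇌ CH3COO- + H+
Ka = [H+]²/(5.7e-05 − [H+]) = 1.9 × 10^-5
The 5% rule fails; solving [H+]² + Ka·[H+] − Ka·C₀ = 0 exactly:
[H+] = [−1.9e-05 + √(1.9e-05² + 4.33e-09)]/2 = 2.48 × 10^-5 M
pH = −log[H+] = −log(2.48 × 10^-5) = 4.61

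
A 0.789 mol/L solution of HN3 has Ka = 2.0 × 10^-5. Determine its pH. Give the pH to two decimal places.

HN3 ⇌ N3- + H+
Ka = [H+]²/(0.789 − [H+]) = 2.0 × 10^-5
Since Ka ≪ C₀, [H+] ≈ √(Ka·C₀) = 3.97 × 10^-3 M.
Check: 0.5% ionized — well under 5%, approximation valid.
pH = −log[H+] = −log(3.97 × 10^-3) = 2.40

pH = 2.40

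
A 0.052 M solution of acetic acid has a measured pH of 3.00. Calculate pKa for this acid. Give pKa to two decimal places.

[H+] = 10^(-3.00) = 1.00 × 10^-3 M
At equilibrium [HA] = 0.052 − 1.00 × 10^-3 = 5.10 × 10^-2 M
Ka = [H+][A-]/[HA] = (1.00 × 10^-3)² / 5.10 × 10^-2 = 1.96 × 10^-5
pKa = -log(1.96 × 10^-5) = 4.71

pKa = 4.71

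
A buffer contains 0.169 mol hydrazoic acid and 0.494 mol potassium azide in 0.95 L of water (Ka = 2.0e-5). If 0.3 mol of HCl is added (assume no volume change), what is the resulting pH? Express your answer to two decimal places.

After neutralization: n(HN3) = 0.469 mol, n(N3-) = 0.194 mol.
pKa = −log(2.0 × 10^-5) = 4.699
pH = pKa + log(n_N3-/n_HN3) = 4.699 + log(0.194/0.469) = 4.699 + (-0.383)

pH = 4.32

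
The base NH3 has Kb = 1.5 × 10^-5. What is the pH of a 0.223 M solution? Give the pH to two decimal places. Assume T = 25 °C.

NH3 + H2O ⇌ NH4+ + OH-
Kb = x²/(0.223 − x) = 1.5 × 10^-5
Neglecting x in the denominator: x = √(1.5 × 10^-5 × 0.223) = 1.83 × 10^-3 M
(x/C₀ = 0.82% < 5%, so the approximation holds.)
pOH = 2.74, so pH = 14.00 − pOH = 11.26

pH = 11.26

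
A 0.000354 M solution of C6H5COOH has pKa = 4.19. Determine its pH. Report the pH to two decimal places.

pH = 3.91

C6H5COOH ⇌ C6H5COO- + H+
Ka = 10^(−4.19) = 6.46 × 10^-5
Ka = [H+]²/(0.000354 − [H+]) = 6.46 × 10^-5
The 5% rule fails; solving [H+]² + Ka·[H+] − Ka·C₀ = 0 exactly:
[H+] = [−6.46e-05 + √(6.46e-05² + 9.15e-08)]/2 = 1.22 × 10^-4 M
pH = −log(1.22 × 10^-4) = 3.91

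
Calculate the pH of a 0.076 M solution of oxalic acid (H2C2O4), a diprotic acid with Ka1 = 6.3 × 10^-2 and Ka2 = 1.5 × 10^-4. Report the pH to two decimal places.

Since Ka1 ≫ Ka2, the first ionization dominates [H+].
Ka1 = x²/(0.076 − x) = 6.3 × 10^-2
Solving the quadratic: x = (−Ka1 + √(Ka1² + 4·Ka1·C₀))/2 = 4.45 × 10^-2 M
pH = −log(4.45 × 10^-2) = 1.35

pH = 1.35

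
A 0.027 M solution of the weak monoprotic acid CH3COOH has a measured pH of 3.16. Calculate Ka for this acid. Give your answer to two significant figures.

[H+] = 10^(-3.16) = 6.92 × 10^-4 M
At equilibrium [HA] = 0.027 − 6.92 × 10^-4 = 2.63 × 10^-2 M
Ka = [H+][A-]/[HA] = (6.92 × 10^-4)² / 2.63 × 10^-2 = 1.8 × 10^-5

Ka = 1.8 × 10^-5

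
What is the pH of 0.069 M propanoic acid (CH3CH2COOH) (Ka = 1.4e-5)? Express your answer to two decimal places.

CH3CH2COOH ⇌ CH3CH2COO- + H+
From the ICE table, Ka = x²/(0.069 − x) = 1.4 × 10^-5.
Since Ka ≪ C₀, x ≈ √(Ka·C₀) = 9.83 × 10^-4 M.
Check: 1.4% ionized — well under 5%, approximation valid.
pH = −log[H+] = −log(9.83 × 10^-4) = 3.01

pH = 3.01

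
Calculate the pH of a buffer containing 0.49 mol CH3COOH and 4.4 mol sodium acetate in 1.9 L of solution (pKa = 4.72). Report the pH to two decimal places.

pH = pKa + log([A⁻]/[HA]) = 4.72 + log(4.4/0.49)
pH = 4.72 + (+0.953) = 5.67

pH = 5.67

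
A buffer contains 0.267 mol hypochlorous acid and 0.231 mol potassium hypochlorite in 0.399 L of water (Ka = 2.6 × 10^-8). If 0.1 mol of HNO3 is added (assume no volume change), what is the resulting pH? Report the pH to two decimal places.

pH = 7.14

Added H+ converts OCl- to HOCl: HOCl → 0.367 mol, OCl- → 0.131 mol.
pKa = −log(2.6 × 10^-8) = 7.585
Henderson–Hasselbalch with mole ratio 0.131/0.367: pH = 7.585 + (-0.447)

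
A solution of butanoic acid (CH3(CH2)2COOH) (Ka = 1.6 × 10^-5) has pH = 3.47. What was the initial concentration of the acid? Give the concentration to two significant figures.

[H+] = 10^(-3.47) = 3.39 × 10^-4 M = x
Ka = x²/(C₀ − x) ⇒ C₀ = x + x²/Ka
C₀ = 3.39 × 10^-4 + (3.39 × 10^-4)²/(1.6 × 10^-5) = 7.52 × 10^-3 M

C₀ = 7.5 × 10^-3 M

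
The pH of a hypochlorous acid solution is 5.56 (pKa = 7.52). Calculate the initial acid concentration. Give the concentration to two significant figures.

C₀ = 2.5 × 10^-4 M

[H+] = 10^(-5.56) = 2.75 × 10^-6 M = x
Ka = 10^(−7.52) = 3.02 × 10^-8
Ka = x²/(C₀ − x) ⇒ C₀ = x + x²/Ka
C₀ = 2.75 × 10^-6 + (2.75 × 10^-6)²/(3.02 × 10^-8) = 2.53 × 10^-4 M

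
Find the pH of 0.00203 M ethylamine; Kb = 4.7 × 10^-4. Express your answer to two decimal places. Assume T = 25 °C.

pH = 10.89

C2H5NH2 + H2O ⇌ C2H5NH3+ + OH-
Let x = [OH-] at equilibrium. Kb = x²/(0.00203 − x).
The 5% rule fails; solving x² + Kb·x − Kb·C₀ = 0 exactly:
x = (−Kb + √(Kb² + 4·Kb·C₀))/2 = 7.70 × 10^-4 M
pOH = 3.11, so pH = 14.00 − pOH = 10.89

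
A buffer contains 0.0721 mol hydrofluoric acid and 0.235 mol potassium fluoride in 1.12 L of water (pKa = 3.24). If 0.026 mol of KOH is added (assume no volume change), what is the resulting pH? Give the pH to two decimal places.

OH- converts HF to F-: HF → 0.0461 mol, F- → 0.261 mol.
pH = pKa + log(n_F-/n_HF) = 3.24 + log(0.261/0.0461) = 3.24 + (+0.753)

pH = 3.99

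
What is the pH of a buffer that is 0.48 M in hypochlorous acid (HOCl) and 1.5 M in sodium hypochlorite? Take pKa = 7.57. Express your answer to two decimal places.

Henderson–Hasselbalch: pH = pKa + log([OCl-]/[HOCl]) = 7.57 + log(1.5/0.48)
pH = 7.57 + (+0.495) = 8.06

pH = 8.06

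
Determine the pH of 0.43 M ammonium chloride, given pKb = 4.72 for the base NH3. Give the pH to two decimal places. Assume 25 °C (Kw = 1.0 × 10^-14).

pH = 4.82

NH4+ is the conjugate acid of the weak base NH3.
Kb = 10^(−4.72) = 1.91 × 10^-5
Ka = Kw/Kb = 1.0×10^-14 / 1.91 × 10^-5 = 5.24 × 10^-10
Ka = [H+]²/(0.43 − [H+]) = 5.24 × 10^-10
Assume [H+] ≪ 0.43: [H+] ≈ √(5.24 × 10^-10 × 0.43) = 1.50 × 10^-5 M
([H+]/C₀ = 0.0035% < 5%, so the approximation holds.)
pH = −log(1.50 × 10^-5) = 4.82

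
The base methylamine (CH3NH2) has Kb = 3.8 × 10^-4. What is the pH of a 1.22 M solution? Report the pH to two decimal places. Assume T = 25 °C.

pH = 12.33

CH3NH2 + H2O ⇌ CH3NH3+ + OH-
Let x = [OH-] at equilibrium. Kb = x²/(1.22 − x).
Since Kb ≪ C₀, x ≈ √(Kb·C₀) = 2.15 × 10^-2 M.
Check: 1.8% ionized — well under 5%, approximation valid.
pOH = −log(2.15 × 10^-2) = 1.67; pH = 14.00 − 1.67 = 12.33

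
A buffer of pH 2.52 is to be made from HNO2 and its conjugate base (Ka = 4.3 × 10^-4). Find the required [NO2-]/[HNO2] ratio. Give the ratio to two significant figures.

pKa = -log(4.3 × 10^-4) = 3.367
pH = pKa + log(r) ⇒ log(r) = 2.52 − 3.367 = -0.847
r = [NO2-]/[HNO2] = 10^(-0.847) = 0.142

ratio = 0.14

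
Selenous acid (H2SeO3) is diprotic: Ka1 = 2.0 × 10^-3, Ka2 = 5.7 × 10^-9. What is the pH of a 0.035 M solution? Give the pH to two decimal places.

Since Ka1 ≫ Ka2, the first ionization dominates [H+].
Ka1 = x²/(0.035 − x) = 2.0 × 10^-3
Solving the quadratic: x = (−Ka1 + √(Ka1² + 4·Ka1·C₀))/2 = 7.43 × 10^-3 M
pH = −log(7.43 × 10^-3) = 2.13

pH = 2.13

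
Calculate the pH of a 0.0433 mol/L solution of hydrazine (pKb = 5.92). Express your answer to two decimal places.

N2H4 + H2O ⇌ N2H5+ + OH-
Kb = 10^(−5.92) = 1.20 × 10^-6
Kb = [OH-]²/(0.0433 − [OH-]) = 1.20 × 10^-6
Neglecting [OH-] in the denominator: [OH-] = √(1.20 × 10^-6 × 0.0433) = 2.28 × 10^-4 M
([OH-]/C₀ = 0.53% < 5%, so the approximation holds.)
pOH = −log(2.28 × 10^-4) = 3.64; pH = 14.00 − 3.64 = 10.36

pH = 10.36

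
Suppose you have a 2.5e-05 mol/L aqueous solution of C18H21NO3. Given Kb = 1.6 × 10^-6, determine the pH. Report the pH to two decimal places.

pH = 8.75

C18H21NO3 + H2O ⇌ C18H22NO3+ + OH-
From the ICE table, Kb = [OH-]²/(2.5e-05 − [OH-]) = 1.6 × 10^-6.
The 5% rule fails; solving [OH-]² + Kb·[OH-] − Kb·C₀ = 0 exactly:
[OH-] = (−Kb + √(Kb² + 4·Kb·C₀))/2 = 5.57 × 10^-6 M
pOH = −log(5.57 × 10^-6) = 5.25; pH = 14.00 − 5.25 = 8.75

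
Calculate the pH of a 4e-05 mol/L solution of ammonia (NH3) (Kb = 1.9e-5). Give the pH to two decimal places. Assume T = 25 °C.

pH = 9.29

NH3 + H2O ⇌ NH4+ + OH-
Kb = [OH-]²/(4e-05 − [OH-]) = 1.9 × 10^-5
[OH-] is not negligible relative to C₀; solve [OH-]² + 1.9e-05·[OH-] − 7.6e-10 = 0.
[OH-] = (−Kb + √(Kb² + 4·Kb·C₀))/2 = 1.97 × 10^-5 M
pOH = 4.71, so pH = 14.00 − pOH = 9.29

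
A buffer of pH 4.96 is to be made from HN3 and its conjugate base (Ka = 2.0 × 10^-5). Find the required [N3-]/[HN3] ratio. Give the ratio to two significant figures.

pKa = -log(2.0 × 10^-5) = 4.699
pH = pKa + log(r) ⇒ log(r) = 4.96 − 4.699 = +0.261
r = [N3-]/[HN3] = 10^(+0.261) = 1.82

ratio = 1.8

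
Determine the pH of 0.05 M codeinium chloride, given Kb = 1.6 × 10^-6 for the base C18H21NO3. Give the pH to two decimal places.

pH = 4.75

C18H22NO3+ is the conjugate acid of the weak base C18H21NO3.
Ka = Kw/Kb = 1.0×10^-14 / 1.6 × 10^-6 = 6.25 × 10^-9
Ka = x²/(0.05 − x) = 6.25 × 10^-9
Neglecting x in the denominator: x = √(6.25 × 10^-9 × 0.05) = 1.77 × 10^-5 M
pH = −log(1.77 × 10^-5) = 4.75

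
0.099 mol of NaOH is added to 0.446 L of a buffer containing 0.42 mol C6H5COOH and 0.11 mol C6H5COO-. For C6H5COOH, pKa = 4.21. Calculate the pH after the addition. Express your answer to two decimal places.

OH- converts C6H5COOH to C6H5COO-: C6H5COOH → 0.321 mol, C6H5COO- → 0.209 mol.
pH = pKa + log(n_C6H5COO-/n_C6H5COOH) = 4.21 + log(0.209/0.321) = 4.21 + (-0.186)

pH = 4.02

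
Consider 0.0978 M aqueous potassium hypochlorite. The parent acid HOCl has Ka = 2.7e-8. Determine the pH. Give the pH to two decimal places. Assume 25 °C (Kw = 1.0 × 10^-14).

pH = 10.28

OCl- is the conjugate base of the weak acid HOCl.
Kb = Kw/Ka = 1.0×10^-14 / 2.7 × 10^-8 = 3.70 × 10^-7
Kb = [OH-]²/(0.0978 − [OH-]) = 3.70 × 10^-7
Neglecting [OH-] in the denominator: [OH-] = √(3.70 × 10^-7 × 0.0978) = 1.90 × 10^-4 M
Check: 0.19% ionized — well under 5%, approximation valid.
pOH = −log(1.90 × 10^-4) = 3.72; pH = 14.00 − 3.72 = 10.28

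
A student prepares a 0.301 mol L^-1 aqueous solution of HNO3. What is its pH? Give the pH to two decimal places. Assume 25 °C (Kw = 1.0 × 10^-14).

HNO3 is a strong acid and dissociates completely, so [H+] = 0.301 M.
pH = -log(0.301) = 0.52

pH = 0.52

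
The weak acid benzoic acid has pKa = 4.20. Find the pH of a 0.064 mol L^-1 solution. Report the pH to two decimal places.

C6H5COOH ⇌ C6H5COO- + H+
Ka = 10^(−4.20) = 6.31 × 10^-5
Ka = x²/(0.064 − x) = 6.31 × 10^-5
Assume x ≪ 0.064: x ≈ √(6.31 × 10^-5 × 0.064) = 2.01 × 10^-3 M
pH = −log(2.01 × 10^-3) = 2.70

pH = 2.70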